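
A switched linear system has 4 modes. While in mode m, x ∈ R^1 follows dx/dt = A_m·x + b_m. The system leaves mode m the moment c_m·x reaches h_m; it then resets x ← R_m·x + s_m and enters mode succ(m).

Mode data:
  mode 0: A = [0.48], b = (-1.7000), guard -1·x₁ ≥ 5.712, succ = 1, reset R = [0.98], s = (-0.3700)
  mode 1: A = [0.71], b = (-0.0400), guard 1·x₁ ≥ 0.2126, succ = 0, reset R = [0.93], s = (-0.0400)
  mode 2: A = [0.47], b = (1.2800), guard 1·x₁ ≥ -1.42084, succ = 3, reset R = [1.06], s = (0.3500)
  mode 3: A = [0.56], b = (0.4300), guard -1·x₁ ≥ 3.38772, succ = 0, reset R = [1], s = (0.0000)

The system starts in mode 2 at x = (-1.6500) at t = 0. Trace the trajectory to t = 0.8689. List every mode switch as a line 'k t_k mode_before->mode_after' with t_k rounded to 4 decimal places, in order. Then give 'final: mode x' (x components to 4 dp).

1 0.4117 2->3
final: 3 -1.2694

Mode 2: guard c·x = -1.4208 hit at Δt = 0.4117 (t = 0.4117), x⁻ = (-1.4208) → reset → x⁺ = (-1.1561), jump to mode 3
Mode 3: flow for 0.4572 to horizon, guard not reached → x = (-1.2694)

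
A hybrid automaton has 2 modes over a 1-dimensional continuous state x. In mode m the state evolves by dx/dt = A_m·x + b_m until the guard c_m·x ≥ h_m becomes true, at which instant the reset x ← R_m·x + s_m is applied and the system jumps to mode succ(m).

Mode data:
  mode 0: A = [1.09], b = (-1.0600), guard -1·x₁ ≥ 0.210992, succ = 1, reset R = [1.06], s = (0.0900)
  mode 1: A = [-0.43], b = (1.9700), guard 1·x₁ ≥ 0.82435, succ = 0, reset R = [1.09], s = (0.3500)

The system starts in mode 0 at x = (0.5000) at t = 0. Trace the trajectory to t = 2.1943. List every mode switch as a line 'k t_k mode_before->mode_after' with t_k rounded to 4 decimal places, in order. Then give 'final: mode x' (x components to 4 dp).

Mode 0: guard c·x = 0.2110 hit at Δt = 0.8424 (t = 0.8424), x⁻ = (-0.2110) → reset → x⁺ = (-0.1337), jump to mode 1
Mode 1: guard c·x = 0.8244 hit at Δt = 0.5282 (t = 1.3706), x⁻ = (0.8244) → reset → x⁺ = (1.2485), jump to mode 0
Mode 0: flow for 0.8237 to horizon, guard not reached → x = (1.6500)

1 0.8424 0->1
2 1.3706 1->0
final: 0 1.6500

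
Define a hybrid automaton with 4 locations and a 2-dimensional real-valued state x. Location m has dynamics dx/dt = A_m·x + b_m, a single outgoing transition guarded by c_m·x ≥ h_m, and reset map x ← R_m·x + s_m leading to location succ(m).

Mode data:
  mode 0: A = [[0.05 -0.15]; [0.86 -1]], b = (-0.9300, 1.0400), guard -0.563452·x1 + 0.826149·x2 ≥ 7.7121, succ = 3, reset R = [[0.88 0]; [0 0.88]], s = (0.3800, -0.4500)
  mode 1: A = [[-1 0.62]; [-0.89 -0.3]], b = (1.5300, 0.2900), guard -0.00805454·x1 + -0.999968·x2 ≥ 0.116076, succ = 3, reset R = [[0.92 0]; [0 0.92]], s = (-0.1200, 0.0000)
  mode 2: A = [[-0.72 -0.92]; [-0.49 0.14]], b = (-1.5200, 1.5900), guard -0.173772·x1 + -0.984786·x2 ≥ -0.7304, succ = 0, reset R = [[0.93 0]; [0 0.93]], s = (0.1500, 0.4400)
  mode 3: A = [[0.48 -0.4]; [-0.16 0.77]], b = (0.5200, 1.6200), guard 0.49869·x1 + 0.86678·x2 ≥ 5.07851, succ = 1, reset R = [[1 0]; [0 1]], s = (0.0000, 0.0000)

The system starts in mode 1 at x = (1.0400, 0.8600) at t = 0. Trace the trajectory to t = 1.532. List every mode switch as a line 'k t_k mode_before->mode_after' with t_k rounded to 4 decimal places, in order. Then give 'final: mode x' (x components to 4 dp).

Mode 1: guard c·x = 0.1161 hit at Δt = 0.9804 (t = 0.9804), x⁻ = (1.4586, -0.1278) → reset → x⁺ = (1.2219, -0.1176), jump to mode 3
Mode 3: flow for 0.5516 to horizon, guard not reached → x = (1.8503, 0.7668)

1 0.9804 1->3
final: 3 1.8503 0.7668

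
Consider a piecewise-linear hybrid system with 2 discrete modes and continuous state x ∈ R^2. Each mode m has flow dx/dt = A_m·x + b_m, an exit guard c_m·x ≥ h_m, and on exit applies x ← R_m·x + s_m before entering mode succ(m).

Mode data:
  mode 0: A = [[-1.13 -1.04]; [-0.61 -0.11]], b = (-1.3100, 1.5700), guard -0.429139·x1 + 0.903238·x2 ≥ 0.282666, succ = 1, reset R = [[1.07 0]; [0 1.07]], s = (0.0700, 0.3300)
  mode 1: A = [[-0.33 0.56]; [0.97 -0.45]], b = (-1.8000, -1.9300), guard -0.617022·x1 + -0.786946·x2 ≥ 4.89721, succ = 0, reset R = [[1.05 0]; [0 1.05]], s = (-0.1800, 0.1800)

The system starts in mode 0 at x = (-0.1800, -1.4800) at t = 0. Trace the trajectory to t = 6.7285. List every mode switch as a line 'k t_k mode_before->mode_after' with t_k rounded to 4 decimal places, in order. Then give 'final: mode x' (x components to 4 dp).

1 0.8792 0->1
2 2.2683 1->0
3 3.5920 0->1
4 4.8272 1->0
5 6.1059 0->1
final: 1 -1.9464 -1.6183

Mode 0: guard c·x = 0.2827 hit at Δt = 0.8792 (t = 0.8792), x⁻ = (-0.4673, 0.0909) → reset → x⁺ = (-0.4300, 0.4273), jump to mode 1
Mode 1: guard c·x = 4.8972 hit at Δt = 1.3891 (t = 2.2683), x⁻ = (-3.3037, -3.6327) → reset → x⁺ = (-3.6489, -3.6344), jump to mode 0
Mode 0: guard c·x = 0.2827 hit at Δt = 1.3237 (t = 3.5920), x⁻ = (-0.8322, -0.0824) → reset → x⁺ = (-0.8205, 0.2418), jump to mode 1
Mode 1: guard c·x = 4.8972 hit at Δt = 1.2351 (t = 4.8272), x⁻ = (-3.3538, -3.5934) → reset → x⁺ = (-3.7015, -3.5931), jump to mode 0
Mode 0: guard c·x = 0.2827 hit at Δt = 1.2788 (t = 6.1059), x⁻ = (-0.8765, -0.1035) → reset → x⁺ = (-0.8679, 0.2192), jump to mode 1
Mode 1: flow for 0.6226 to horizon, guard not reached → x = (-1.9464, -1.6183)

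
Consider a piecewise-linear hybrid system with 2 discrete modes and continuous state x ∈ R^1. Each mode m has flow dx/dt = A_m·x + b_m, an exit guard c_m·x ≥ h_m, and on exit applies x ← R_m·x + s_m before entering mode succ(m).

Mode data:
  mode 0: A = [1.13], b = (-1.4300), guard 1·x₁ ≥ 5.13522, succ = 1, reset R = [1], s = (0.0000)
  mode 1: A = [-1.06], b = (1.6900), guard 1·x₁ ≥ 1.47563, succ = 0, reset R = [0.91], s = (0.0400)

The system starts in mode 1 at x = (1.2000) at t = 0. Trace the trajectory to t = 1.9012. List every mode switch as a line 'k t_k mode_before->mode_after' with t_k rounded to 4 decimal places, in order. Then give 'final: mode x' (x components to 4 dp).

1 1.1326 1->0
final: 0 1.5452

Mode 1: guard c·x = 1.4756 hit at Δt = 1.1326 (t = 1.1326), x⁻ = (1.4756) → reset → x⁺ = (1.3828), jump to mode 0
Mode 0: flow for 0.7686 to horizon, guard not reached → x = (1.5452)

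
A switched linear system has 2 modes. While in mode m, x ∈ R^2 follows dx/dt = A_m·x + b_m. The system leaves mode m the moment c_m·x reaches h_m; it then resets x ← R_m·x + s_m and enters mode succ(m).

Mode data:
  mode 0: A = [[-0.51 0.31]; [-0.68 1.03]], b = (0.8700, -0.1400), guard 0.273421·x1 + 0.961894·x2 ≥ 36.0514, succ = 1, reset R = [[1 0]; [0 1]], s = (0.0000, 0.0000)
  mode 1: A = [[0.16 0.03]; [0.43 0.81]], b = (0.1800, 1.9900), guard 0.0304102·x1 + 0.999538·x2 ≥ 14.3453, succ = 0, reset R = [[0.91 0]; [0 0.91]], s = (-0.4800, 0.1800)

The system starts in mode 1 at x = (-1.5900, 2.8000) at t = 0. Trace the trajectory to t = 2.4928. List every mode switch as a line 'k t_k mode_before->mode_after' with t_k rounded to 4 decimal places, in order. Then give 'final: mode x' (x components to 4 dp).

Mode 1: guard c·x = 14.3453 hit at Δt = 1.5850 (t = 1.5850), x⁻ = (-1.3378, 14.3926) → reset → x⁺ = (-1.6974, 13.2773), jump to mode 0
Mode 0: flow for 0.9078 to horizon, guard not reached → x = (4.6564, 32.8062)

1 1.5850 1->0
final: 0 4.6564 32.8062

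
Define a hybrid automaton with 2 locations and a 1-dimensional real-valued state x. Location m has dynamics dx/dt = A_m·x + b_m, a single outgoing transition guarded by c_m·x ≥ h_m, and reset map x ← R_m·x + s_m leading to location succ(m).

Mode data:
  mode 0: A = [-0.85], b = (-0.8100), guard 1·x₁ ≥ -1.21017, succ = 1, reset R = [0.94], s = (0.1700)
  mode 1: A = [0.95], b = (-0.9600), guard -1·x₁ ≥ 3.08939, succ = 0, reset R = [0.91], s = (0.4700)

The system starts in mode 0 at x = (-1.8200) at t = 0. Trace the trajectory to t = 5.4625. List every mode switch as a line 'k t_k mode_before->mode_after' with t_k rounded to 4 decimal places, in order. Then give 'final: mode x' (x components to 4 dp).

1 1.4296 0->1
2 2.1968 1->0
3 4.1802 0->1
4 4.9474 1->0
final: 0 -1.8491

Mode 0: guard c·x = -1.2102 hit at Δt = 1.4296 (t = 1.4296), x⁻ = (-1.2102) → reset → x⁺ = (-0.9676), jump to mode 1
Mode 1: guard c·x = 3.0894 hit at Δt = 0.7672 (t = 2.1968), x⁻ = (-3.0894) → reset → x⁺ = (-2.3413), jump to mode 0
Mode 0: guard c·x = -1.2102 hit at Δt = 1.9835 (t = 4.1802), x⁻ = (-1.2102) → reset → x⁺ = (-0.9676), jump to mode 1
Mode 1: guard c·x = 3.0894 hit at Δt = 0.7672 (t = 4.9474), x⁻ = (-3.0894) → reset → x⁺ = (-2.3413), jump to mode 0
Mode 0: flow for 0.5151 to horizon, guard not reached → x = (-1.8491)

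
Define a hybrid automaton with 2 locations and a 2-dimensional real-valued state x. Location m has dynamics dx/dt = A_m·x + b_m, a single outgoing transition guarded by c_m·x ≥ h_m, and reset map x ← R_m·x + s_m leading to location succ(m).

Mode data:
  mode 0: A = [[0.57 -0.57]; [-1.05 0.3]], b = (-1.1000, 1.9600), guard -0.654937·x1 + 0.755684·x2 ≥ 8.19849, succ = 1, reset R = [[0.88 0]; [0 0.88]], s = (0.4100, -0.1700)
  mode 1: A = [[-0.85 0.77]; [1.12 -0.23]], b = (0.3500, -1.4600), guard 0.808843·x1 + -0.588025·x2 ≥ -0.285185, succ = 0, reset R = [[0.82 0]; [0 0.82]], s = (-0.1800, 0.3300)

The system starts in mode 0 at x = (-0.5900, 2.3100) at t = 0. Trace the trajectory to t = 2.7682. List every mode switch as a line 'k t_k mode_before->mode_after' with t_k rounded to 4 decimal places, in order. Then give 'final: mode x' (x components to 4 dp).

Mode 0: guard c·x = 8.1985 hit at Δt = 0.8250 (t = 0.8250), x⁻ = (-4.5417, 6.9129) → reset → x⁺ = (-3.5867, 5.9133), jump to mode 1
Mode 1: guard c·x = -0.2852 hit at Δt = 1.4326 (t = 2.2576), x⁻ = (1.0941, 1.9899) → reset → x⁺ = (0.7172, 1.9618), jump to mode 0
Mode 0: flow for 0.5106 to horizon, guard not reached → x = (-0.5414, 3.2720)

1 0.8250 0->1
2 2.2576 1->0
final: 0 -0.5414 3.2720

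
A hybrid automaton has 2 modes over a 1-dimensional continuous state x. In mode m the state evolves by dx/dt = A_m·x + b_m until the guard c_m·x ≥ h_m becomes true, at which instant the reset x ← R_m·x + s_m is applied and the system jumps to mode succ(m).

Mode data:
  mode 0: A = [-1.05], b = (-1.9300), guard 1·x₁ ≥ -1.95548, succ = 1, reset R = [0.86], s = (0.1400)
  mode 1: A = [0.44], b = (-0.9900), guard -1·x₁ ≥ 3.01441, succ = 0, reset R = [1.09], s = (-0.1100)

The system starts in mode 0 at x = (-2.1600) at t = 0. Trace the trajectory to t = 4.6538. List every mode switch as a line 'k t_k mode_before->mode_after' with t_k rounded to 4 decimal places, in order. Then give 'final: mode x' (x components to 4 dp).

1 0.9608 0->1
2 1.7066 1->0
3 4.1689 0->1
final: 1 -2.4435

Mode 0: guard c·x = -1.9555 hit at Δt = 0.9608 (t = 0.9608), x⁻ = (-1.9555) → reset → x⁺ = (-1.5417), jump to mode 1
Mode 1: guard c·x = 3.0144 hit at Δt = 0.7458 (t = 1.7066), x⁻ = (-3.0144) → reset → x⁺ = (-3.3957), jump to mode 0
Mode 0: guard c·x = -1.9555 hit at Δt = 2.4623 (t = 4.1689), x⁻ = (-1.9555) → reset → x⁺ = (-1.5417), jump to mode 1
Mode 1: flow for 0.4849 to horizon, guard not reached → x = (-2.4435)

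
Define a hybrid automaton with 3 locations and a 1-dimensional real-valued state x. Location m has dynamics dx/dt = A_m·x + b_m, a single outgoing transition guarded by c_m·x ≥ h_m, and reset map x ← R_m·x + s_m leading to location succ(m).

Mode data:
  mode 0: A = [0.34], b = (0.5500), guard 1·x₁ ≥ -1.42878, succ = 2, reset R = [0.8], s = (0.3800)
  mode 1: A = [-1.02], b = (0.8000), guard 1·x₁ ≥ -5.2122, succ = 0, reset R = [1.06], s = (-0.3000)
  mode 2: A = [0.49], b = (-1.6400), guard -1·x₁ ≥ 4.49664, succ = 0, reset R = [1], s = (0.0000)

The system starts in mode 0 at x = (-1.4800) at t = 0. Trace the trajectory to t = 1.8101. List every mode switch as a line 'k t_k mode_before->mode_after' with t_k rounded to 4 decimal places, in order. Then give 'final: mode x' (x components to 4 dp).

Mode 0: guard c·x = -1.4288 hit at Δt = 0.9304 (t = 0.9304), x⁻ = (-1.4288) → reset → x⁺ = (-0.7630), jump to mode 2
Mode 2: flow for 0.8797 to horizon, guard not reached → x = (-2.9777)

1 0.9304 0->2
final: 2 -2.9777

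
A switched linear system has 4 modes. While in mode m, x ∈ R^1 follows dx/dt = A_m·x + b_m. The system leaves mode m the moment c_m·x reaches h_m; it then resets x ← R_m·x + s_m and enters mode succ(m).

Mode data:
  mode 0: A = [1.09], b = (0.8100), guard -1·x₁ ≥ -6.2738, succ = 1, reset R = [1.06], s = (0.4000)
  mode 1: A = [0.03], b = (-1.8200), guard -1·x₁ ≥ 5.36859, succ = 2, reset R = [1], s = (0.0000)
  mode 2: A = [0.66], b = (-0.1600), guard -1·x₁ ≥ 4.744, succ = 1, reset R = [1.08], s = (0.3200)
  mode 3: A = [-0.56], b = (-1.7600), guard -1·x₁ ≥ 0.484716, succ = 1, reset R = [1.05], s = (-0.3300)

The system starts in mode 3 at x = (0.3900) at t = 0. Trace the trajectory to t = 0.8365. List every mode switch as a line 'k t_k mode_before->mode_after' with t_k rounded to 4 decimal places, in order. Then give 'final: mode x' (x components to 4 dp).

Mode 3: guard c·x = 0.4847 hit at Δt = 0.5080 (t = 0.5080), x⁻ = (-0.4847) → reset → x⁺ = (-0.8390), jump to mode 1
Mode 1: flow for 0.3285 to horizon, guard not reached → x = (-1.4481)

1 0.5080 3->1
final: 1 -1.4481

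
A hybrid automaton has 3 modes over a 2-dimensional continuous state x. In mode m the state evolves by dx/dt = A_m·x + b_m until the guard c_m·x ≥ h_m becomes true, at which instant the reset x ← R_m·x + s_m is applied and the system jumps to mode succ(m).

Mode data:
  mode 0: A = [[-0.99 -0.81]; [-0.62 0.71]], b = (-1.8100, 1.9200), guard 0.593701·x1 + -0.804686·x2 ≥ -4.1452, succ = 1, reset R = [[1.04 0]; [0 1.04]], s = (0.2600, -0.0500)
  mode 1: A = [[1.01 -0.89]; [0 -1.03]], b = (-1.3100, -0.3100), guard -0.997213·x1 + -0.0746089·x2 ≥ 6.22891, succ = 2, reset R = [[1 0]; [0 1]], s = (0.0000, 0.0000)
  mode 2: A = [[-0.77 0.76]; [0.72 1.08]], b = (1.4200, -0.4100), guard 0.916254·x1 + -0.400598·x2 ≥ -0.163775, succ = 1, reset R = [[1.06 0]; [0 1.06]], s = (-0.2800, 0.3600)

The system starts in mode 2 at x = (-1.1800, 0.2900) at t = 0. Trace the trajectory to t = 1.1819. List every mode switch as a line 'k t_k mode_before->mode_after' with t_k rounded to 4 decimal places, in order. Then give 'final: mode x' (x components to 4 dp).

1 0.4824 2->1
final: 1 -2.4757 -0.0259

Mode 2: guard c·x = -0.1638 hit at Δt = 0.4824 (t = 0.4824), x⁻ = (-0.2181, -0.0901) → reset → x⁺ = (-0.5112, 0.2645), jump to mode 1
Mode 1: flow for 0.6995 to horizon, guard not reached → x = (-2.4757, -0.0259)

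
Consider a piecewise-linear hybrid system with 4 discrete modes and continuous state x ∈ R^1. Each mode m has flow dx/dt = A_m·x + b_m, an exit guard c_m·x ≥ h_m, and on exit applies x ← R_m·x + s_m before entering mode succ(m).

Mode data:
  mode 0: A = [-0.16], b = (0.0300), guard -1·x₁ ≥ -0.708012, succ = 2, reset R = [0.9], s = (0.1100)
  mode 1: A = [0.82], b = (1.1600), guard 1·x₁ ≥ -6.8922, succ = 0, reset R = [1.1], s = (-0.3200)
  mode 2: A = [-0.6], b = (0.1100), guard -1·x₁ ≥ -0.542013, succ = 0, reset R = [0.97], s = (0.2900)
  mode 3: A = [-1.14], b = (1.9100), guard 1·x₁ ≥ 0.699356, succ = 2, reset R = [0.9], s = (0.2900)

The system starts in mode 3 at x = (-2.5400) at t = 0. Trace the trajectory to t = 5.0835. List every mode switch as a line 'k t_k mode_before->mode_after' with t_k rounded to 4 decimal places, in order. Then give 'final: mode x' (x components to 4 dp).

1 1.2833 3->2
2 2.4815 2->0
3 3.6573 0->2
4 4.4113 2->0
final: 0 0.7517

Mode 3: guard c·x = 0.6994 hit at Δt = 1.2833 (t = 1.2833), x⁻ = (0.6994) → reset → x⁺ = (0.9194), jump to mode 2
Mode 2: guard c·x = -0.5420 hit at Δt = 1.1982 (t = 2.4815), x⁻ = (0.5420) → reset → x⁺ = (0.8158), jump to mode 0
Mode 0: guard c·x = -0.7080 hit at Δt = 1.1758 (t = 3.6573), x⁻ = (0.7080) → reset → x⁺ = (0.7472), jump to mode 2
Mode 2: guard c·x = -0.5420 hit at Δt = 0.7540 (t = 4.4113), x⁻ = (0.5420) → reset → x⁺ = (0.8158), jump to mode 0
Mode 0: flow for 0.6722 to horizon, guard not reached → x = (0.7517)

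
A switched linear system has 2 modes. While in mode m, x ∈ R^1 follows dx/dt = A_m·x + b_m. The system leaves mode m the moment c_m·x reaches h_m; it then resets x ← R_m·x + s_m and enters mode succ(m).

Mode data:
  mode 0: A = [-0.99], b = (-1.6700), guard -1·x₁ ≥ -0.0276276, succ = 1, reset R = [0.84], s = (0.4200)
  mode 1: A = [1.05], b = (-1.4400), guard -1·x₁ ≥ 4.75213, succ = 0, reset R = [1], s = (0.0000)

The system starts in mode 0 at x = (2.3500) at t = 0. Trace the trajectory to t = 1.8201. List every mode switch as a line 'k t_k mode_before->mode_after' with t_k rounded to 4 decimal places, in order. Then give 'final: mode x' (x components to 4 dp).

Mode 0: guard c·x = -0.0276 hit at Δt = 0.8650 (t = 0.8650), x⁻ = (0.0276) → reset → x⁺ = (0.4432), jump to mode 1
Mode 1: flow for 0.9551 to horizon, guard not reached → x = (-1.1590)

1 0.8650 0->1
final: 1 -1.1590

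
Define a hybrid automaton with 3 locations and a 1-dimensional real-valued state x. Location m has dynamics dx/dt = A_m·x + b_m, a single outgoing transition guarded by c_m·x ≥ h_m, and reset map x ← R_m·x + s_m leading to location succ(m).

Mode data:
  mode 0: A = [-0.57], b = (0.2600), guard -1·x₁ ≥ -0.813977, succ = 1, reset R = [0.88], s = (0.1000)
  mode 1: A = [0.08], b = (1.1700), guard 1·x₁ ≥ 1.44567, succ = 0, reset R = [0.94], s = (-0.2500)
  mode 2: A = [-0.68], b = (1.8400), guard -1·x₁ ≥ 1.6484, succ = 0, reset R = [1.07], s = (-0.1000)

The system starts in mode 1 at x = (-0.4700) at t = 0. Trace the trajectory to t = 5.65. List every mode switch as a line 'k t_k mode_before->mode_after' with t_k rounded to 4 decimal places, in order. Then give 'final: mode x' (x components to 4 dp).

Mode 1: guard c·x = 1.4457 hit at Δt = 1.5866 (t = 1.5866), x⁻ = (1.4457) → reset → x⁺ = (1.1089), jump to mode 0
Mode 0: guard c·x = -0.8140 hit at Δt = 1.0547 (t = 2.6413), x⁻ = (0.8140) → reset → x⁺ = (0.8163), jump to mode 1
Mode 1: guard c·x = 1.4457 hit at Δt = 0.4994 (t = 3.1407), x⁻ = (1.4457) → reset → x⁺ = (1.1089), jump to mode 0
Mode 0: guard c·x = -0.8140 hit at Δt = 1.0547 (t = 4.1954), x⁻ = (0.8140) → reset → x⁺ = (0.8163), jump to mode 1
Mode 1: guard c·x = 1.4457 hit at Δt = 0.4994 (t = 4.6947), x⁻ = (1.4457) → reset → x⁺ = (1.1089), jump to mode 0
Mode 0: flow for 0.9553 to horizon, guard not reached → x = (0.8348)

1 1.5866 1->0
2 2.6413 0->1
3 3.1407 1->0
4 4.1954 0->1
5 4.6947 1->0
final: 0 0.8348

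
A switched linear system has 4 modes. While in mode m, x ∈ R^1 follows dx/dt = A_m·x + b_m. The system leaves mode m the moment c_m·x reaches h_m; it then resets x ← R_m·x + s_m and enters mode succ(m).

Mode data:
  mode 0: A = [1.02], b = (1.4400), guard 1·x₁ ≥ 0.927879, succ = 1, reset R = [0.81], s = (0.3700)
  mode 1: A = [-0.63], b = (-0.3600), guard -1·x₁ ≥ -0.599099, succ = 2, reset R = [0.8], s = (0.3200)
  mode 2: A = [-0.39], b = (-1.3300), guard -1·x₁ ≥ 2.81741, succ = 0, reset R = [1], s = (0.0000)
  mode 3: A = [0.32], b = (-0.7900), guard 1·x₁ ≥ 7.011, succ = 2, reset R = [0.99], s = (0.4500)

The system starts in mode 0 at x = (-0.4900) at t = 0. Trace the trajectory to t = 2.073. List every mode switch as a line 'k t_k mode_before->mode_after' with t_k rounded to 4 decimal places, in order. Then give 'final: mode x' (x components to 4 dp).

Mode 0: guard c·x = 0.9279 hit at Δt = 0.9132 (t = 0.9132), x⁻ = (0.9279) → reset → x⁺ = (1.1216), jump to mode 1
Mode 1: guard c·x = -0.5991 hit at Δt = 0.5858 (t = 1.4990), x⁻ = (0.5991) → reset → x⁺ = (0.7993), jump to mode 2
Mode 2: flow for 0.5740 to horizon, guard not reached → x = (-0.0450)

1 0.9132 0->1
2 1.4990 1->2
final: 2 -0.0450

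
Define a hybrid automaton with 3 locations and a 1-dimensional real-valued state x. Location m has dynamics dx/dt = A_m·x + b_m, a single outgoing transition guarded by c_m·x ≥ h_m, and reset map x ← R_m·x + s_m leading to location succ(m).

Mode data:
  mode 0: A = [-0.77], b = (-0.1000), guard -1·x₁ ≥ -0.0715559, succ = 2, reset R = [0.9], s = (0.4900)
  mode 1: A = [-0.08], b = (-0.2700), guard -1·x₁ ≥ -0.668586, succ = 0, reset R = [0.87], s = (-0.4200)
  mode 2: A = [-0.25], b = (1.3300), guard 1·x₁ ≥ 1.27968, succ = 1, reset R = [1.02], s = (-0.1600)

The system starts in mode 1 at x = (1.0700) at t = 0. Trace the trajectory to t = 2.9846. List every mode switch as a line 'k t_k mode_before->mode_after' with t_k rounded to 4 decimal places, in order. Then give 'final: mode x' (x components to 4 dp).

1 1.1831 1->0
2 1.6633 0->2
3 2.3237 2->1
final: 1 0.9125

Mode 1: guard c·x = -0.6686 hit at Δt = 1.1831 (t = 1.1831), x⁻ = (0.6686) → reset → x⁺ = (0.1617), jump to mode 0
Mode 0: guard c·x = -0.0716 hit at Δt = 0.4802 (t = 1.6633), x⁻ = (0.0716) → reset → x⁺ = (0.5544), jump to mode 2
Mode 2: guard c·x = 1.2797 hit at Δt = 0.6604 (t = 2.3237), x⁻ = (1.2797) → reset → x⁺ = (1.1453), jump to mode 1
Mode 1: flow for 0.6609 to horizon, guard not reached → x = (0.9125)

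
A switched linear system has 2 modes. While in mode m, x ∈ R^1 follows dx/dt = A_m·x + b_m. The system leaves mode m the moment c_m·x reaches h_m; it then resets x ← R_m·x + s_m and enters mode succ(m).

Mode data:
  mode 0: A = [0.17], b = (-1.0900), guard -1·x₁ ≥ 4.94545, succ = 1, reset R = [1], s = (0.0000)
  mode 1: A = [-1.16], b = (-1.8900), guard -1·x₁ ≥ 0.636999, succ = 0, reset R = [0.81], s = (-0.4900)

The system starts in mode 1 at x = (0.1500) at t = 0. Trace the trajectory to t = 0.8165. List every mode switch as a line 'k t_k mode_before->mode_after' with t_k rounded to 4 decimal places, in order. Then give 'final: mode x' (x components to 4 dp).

Mode 1: guard c·x = 0.6370 hit at Δt = 0.5034 (t = 0.5034), x⁻ = (-0.6370) → reset → x⁺ = (-1.0060), jump to mode 0
Mode 0: flow for 0.3131 to horizon, guard not reached → x = (-1.4115)

1 0.5034 1->0
final: 0 -1.4115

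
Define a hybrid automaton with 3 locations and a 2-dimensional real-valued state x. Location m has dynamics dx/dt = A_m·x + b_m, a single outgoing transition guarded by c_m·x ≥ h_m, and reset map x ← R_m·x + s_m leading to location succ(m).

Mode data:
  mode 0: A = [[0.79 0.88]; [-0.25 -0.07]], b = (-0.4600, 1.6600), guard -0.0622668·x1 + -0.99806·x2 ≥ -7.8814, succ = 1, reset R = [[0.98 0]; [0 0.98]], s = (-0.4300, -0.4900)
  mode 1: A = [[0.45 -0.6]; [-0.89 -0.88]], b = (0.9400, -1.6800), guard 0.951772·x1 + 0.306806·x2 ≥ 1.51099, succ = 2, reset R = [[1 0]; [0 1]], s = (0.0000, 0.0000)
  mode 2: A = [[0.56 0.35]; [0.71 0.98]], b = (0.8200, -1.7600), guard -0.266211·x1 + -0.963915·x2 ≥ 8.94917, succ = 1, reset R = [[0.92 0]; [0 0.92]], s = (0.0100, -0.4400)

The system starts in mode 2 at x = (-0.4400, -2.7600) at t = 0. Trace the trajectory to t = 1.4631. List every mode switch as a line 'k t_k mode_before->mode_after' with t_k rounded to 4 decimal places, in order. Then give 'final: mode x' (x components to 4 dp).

1 0.7960 2->1
final: 1 1.9122 -5.7710

Mode 2: guard c·x = 8.9492 hit at Δt = 0.7960 (t = 0.7960), x⁻ = (-1.6649, -8.8244) → reset → x⁺ = (-1.5217, -8.5584), jump to mode 1
Mode 1: flow for 0.6671 to horizon, guard not reached → x = (1.9122, -5.7710)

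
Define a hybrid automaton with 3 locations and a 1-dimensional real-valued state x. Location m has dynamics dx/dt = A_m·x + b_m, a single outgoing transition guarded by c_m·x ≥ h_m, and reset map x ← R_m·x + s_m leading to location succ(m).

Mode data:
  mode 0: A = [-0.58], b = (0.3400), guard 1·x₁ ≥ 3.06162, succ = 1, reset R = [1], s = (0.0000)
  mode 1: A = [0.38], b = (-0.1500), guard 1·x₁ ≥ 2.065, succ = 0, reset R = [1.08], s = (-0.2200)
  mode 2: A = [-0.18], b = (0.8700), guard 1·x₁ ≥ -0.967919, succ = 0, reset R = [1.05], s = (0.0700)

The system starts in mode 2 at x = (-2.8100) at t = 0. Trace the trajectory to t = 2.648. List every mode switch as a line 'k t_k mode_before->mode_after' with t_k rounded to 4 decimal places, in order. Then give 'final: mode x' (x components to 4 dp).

1 1.5320 2->0
final: 0 -0.2160

Mode 2: guard c·x = -0.9679 hit at Δt = 1.5320 (t = 1.5320), x⁻ = (-0.9679) → reset → x⁺ = (-0.9463), jump to mode 0
Mode 0: flow for 1.1160 to horizon, guard not reached → x = (-0.2160)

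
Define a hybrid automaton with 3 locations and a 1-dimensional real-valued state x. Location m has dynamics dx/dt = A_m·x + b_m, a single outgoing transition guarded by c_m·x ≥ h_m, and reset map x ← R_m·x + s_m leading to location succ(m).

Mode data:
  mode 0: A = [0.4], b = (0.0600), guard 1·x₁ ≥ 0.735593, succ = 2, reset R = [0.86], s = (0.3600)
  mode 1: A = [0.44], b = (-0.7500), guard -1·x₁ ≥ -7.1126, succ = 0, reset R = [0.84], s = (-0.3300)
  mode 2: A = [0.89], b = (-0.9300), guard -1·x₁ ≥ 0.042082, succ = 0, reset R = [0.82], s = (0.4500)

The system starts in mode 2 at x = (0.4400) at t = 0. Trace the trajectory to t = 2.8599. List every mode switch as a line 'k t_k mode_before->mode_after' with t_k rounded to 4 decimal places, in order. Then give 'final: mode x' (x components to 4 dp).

Mode 2: guard c·x = 0.0421 hit at Δt = 0.6585 (t = 0.6585), x⁻ = (-0.0421) → reset → x⁺ = (0.4155), jump to mode 0
Mode 0: guard c·x = 0.7356 hit at Δt = 1.1214 (t = 1.7799), x⁻ = (0.7356) → reset → x⁺ = (0.9926), jump to mode 2
Mode 2: flow for 1.0800 to horizon, guard not reached → x = (0.9081)

1 0.6585 2->0
2 1.7799 0->2
final: 2 0.9081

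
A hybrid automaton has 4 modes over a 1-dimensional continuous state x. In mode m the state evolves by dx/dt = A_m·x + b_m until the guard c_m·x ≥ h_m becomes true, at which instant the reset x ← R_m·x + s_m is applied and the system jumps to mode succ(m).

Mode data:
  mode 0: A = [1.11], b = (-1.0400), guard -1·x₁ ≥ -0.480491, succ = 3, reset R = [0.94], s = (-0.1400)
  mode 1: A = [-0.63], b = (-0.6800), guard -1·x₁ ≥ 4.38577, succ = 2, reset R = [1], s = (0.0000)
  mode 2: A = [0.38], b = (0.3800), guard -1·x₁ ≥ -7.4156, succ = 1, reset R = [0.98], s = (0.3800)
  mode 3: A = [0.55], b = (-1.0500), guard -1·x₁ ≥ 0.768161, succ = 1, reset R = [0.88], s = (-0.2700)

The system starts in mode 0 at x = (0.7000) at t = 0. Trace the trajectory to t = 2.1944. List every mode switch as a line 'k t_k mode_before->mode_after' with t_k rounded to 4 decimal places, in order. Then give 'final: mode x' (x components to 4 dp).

1 0.5907 0->3
2 1.5296 3->1
final: 1 -0.9916

Mode 0: guard c·x = -0.4805 hit at Δt = 0.5907 (t = 0.5907), x⁻ = (0.4805) → reset → x⁺ = (0.3117), jump to mode 3
Mode 3: guard c·x = 0.7682 hit at Δt = 0.9389 (t = 1.5296), x⁻ = (-0.7682) → reset → x⁺ = (-0.9460), jump to mode 1
Mode 1: flow for 0.6648 to horizon, guard not reached → x = (-0.9916)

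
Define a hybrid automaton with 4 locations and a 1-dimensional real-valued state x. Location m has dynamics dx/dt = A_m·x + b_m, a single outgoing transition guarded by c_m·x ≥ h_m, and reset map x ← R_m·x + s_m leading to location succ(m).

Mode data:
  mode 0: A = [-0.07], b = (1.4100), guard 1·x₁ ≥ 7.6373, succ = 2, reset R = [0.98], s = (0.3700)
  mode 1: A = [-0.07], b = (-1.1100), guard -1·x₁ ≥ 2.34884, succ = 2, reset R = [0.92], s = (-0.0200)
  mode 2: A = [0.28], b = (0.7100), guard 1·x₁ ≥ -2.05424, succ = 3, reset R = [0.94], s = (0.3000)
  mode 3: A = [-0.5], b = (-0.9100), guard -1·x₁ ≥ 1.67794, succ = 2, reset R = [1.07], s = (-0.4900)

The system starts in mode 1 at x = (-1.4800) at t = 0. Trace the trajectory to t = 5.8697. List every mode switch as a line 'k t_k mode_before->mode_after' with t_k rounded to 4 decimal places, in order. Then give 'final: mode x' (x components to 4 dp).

Mode 1: guard c·x = 2.3488 hit at Δt = 0.8905 (t = 0.8905), x⁻ = (-2.3488) → reset → x⁺ = (-2.1809), jump to mode 2
Mode 2: guard c·x = -2.0542 hit at Δt = 1.0905 (t = 1.9810), x⁻ = (-2.0542) → reset → x⁺ = (-1.6310), jump to mode 3
Mode 3: guard c·x = 1.6779 hit at Δt = 0.5711 (t = 2.5522), x⁻ = (-1.6779) → reset → x⁺ = (-2.2854), jump to mode 2
Mode 2: guard c·x = -2.0542 hit at Δt = 2.3361 (t = 4.8883), x⁻ = (-2.0542) → reset → x⁺ = (-1.6310), jump to mode 3
Mode 3: guard c·x = 1.6779 hit at Δt = 0.5711 (t = 5.4595), x⁻ = (-1.6779) → reset → x⁺ = (-2.2854), jump to mode 2
Mode 2: flow for 0.4102 to horizon, guard not reached → x = (-2.2549)

1 0.8905 1->2
2 1.9810 2->3
3 2.5522 3->2
4 4.8883 2->3
5 5.4595 3->2
final: 2 -2.2549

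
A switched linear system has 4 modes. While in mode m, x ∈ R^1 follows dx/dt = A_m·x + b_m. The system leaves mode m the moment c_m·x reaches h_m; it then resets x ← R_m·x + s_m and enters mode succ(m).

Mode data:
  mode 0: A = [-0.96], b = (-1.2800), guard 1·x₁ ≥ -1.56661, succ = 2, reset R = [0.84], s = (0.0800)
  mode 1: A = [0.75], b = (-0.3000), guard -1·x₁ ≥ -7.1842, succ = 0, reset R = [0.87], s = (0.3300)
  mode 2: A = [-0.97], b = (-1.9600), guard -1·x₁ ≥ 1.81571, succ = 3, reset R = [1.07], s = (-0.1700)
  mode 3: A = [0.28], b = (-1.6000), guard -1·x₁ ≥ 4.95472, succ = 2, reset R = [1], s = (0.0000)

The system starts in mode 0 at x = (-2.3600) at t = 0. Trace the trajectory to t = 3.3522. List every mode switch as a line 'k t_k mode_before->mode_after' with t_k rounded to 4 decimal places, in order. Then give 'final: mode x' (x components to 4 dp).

1 1.5436 0->2
2 2.9278 2->3
final: 3 -3.1004

Mode 0: guard c·x = -1.5666 hit at Δt = 1.5436 (t = 1.5436), x⁻ = (-1.5666) → reset → x⁺ = (-1.2360), jump to mode 2
Mode 2: guard c·x = 1.8157 hit at Δt = 1.3842 (t = 2.9278), x⁻ = (-1.8157) → reset → x⁺ = (-2.1128), jump to mode 3
Mode 3: flow for 0.4244 to horizon, guard not reached → x = (-3.1004)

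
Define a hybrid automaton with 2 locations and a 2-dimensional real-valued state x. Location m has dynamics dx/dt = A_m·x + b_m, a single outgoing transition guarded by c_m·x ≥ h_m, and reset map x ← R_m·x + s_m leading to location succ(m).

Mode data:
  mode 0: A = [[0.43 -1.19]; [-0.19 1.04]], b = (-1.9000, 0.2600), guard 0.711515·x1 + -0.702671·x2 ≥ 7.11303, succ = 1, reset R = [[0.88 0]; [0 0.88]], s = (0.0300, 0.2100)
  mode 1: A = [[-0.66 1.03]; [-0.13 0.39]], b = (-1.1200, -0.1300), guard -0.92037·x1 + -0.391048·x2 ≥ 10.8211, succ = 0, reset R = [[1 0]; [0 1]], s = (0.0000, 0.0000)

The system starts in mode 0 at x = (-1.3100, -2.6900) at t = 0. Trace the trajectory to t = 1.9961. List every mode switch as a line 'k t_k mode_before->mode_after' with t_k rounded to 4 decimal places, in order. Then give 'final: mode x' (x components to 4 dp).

1 1.0718 0->1
final: 1 -5.2046 -9.1757

Mode 0: guard c·x = 7.1130 hit at Δt = 1.0718 (t = 1.0718), x⁻ = (2.5341, -7.5568) → reset → x⁺ = (2.2600, -6.4400), jump to mode 1
Mode 1: flow for 0.9243 to horizon, guard not reached → x = (-5.2046, -9.1757)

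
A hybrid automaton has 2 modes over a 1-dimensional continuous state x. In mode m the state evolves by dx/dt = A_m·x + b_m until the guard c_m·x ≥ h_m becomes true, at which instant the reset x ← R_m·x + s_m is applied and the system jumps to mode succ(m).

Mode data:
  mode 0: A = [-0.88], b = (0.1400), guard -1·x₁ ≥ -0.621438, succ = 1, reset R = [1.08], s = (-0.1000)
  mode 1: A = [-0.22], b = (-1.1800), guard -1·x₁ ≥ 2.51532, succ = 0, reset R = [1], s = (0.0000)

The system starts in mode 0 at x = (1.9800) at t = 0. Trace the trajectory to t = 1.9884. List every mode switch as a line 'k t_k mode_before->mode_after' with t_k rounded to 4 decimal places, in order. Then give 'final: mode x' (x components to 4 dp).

Mode 0: guard c·x = -0.6214 hit at Δt = 1.5577 (t = 1.5577), x⁻ = (0.6214) → reset → x⁺ = (0.5712), jump to mode 1
Mode 1: flow for 0.4307 to horizon, guard not reached → x = (0.0346)

1 1.5577 0->1
final: 1 0.0346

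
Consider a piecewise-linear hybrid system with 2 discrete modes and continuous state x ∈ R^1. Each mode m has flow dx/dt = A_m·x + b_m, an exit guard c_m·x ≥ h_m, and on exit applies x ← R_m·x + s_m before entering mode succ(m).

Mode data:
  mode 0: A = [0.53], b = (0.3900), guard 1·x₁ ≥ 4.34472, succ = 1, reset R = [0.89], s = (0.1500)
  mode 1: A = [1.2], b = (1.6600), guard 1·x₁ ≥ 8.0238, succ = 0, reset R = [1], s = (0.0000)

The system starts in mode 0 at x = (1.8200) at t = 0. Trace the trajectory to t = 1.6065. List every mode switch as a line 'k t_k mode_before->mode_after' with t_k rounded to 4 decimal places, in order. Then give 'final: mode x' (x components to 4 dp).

Mode 0: guard c·x = 4.3447 hit at Δt = 1.2963 (t = 1.2963), x⁻ = (4.3447) → reset → x⁺ = (4.0168), jump to mode 1
Mode 1: flow for 0.3102 to horizon, guard not reached → x = (6.4522)

1 1.2963 0->1
final: 1 6.4522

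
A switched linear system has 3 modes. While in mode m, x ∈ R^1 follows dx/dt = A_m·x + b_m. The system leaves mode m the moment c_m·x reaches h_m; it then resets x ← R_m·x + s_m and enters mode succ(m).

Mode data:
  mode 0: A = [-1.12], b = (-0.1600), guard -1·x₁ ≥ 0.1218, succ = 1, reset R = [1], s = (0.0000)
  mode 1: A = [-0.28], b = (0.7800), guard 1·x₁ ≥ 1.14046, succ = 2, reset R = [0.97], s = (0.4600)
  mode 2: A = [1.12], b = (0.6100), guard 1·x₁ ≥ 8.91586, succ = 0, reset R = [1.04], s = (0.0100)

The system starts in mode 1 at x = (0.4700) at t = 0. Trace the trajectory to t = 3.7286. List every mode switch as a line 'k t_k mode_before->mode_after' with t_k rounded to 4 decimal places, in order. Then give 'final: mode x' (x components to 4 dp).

Mode 1: guard c·x = 1.1405 hit at Δt = 1.2208 (t = 1.2208), x⁻ = (1.1405) → reset → x⁺ = (1.5662), jump to mode 2
Mode 2: guard c·x = 8.9159 hit at Δt = 1.3393 (t = 2.5601), x⁻ = (8.9159) → reset → x⁺ = (9.2825), jump to mode 0
Mode 0: flow for 1.1685 to horizon, guard not reached → x = (2.4035)

1 1.2208 1->2
2 2.5601 2->0
final: 0 2.4035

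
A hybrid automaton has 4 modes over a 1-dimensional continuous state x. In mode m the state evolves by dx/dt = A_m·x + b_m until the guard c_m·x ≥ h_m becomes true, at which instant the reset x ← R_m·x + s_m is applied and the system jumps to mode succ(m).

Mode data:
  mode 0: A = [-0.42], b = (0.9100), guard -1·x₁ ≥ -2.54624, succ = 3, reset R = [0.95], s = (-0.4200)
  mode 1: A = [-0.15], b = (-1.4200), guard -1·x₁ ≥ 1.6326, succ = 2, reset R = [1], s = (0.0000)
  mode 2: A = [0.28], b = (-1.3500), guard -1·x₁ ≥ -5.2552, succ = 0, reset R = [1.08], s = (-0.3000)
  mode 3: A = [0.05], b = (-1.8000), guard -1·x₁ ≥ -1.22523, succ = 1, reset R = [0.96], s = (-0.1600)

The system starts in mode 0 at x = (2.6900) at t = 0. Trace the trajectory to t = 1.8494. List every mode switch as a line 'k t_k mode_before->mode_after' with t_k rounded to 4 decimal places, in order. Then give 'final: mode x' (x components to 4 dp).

Mode 0: guard c·x = -2.5462 hit at Δt = 0.7647 (t = 0.7647), x⁻ = (2.5462) → reset → x⁺ = (1.9989), jump to mode 3
Mode 3: guard c·x = -1.2252 hit at Δt = 0.4500 (t = 1.2147), x⁻ = (1.2252) → reset → x⁺ = (1.0162), jump to mode 1
Mode 1: flow for 0.6347 to horizon, guard not reached → x = (0.0642)

1 0.7647 0->3
2 1.2147 3->1
final: 1 0.0642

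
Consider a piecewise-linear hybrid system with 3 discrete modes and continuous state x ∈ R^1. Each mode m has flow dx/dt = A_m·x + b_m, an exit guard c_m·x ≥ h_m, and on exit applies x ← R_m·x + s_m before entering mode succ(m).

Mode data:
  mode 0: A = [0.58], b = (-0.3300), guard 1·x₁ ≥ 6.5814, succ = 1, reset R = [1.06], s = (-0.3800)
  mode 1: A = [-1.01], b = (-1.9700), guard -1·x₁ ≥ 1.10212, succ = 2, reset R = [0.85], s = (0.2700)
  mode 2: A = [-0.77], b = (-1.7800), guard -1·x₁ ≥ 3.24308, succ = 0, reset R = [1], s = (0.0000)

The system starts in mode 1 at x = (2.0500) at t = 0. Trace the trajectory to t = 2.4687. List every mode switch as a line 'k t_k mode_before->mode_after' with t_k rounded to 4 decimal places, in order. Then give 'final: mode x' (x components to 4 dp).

1 1.5355 1->2
final: 2 -1.5099

Mode 1: guard c·x = 1.1021 hit at Δt = 1.5355 (t = 1.5355), x⁻ = (-1.1021) → reset → x⁺ = (-0.6668), jump to mode 2
Mode 2: flow for 0.9332 to horizon, guard not reached → x = (-1.5099)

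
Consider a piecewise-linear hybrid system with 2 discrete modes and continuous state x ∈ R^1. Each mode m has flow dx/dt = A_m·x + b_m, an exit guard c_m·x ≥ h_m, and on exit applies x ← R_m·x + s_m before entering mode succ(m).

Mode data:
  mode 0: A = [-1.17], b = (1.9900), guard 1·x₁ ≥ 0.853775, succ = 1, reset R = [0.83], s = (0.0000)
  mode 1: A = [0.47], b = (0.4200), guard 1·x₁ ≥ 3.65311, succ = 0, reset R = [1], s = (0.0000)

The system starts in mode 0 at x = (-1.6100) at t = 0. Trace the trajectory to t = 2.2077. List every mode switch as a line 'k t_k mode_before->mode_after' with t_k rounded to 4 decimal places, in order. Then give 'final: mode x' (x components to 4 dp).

Mode 0: guard c·x = 0.8538 hit at Δt = 1.1651 (t = 1.1651), x⁻ = (0.8538) → reset → x⁺ = (0.7086), jump to mode 1
Mode 1: flow for 1.0426 to horizon, guard not reached → x = (1.7218)

1 1.1651 0->1
final: 1 1.7218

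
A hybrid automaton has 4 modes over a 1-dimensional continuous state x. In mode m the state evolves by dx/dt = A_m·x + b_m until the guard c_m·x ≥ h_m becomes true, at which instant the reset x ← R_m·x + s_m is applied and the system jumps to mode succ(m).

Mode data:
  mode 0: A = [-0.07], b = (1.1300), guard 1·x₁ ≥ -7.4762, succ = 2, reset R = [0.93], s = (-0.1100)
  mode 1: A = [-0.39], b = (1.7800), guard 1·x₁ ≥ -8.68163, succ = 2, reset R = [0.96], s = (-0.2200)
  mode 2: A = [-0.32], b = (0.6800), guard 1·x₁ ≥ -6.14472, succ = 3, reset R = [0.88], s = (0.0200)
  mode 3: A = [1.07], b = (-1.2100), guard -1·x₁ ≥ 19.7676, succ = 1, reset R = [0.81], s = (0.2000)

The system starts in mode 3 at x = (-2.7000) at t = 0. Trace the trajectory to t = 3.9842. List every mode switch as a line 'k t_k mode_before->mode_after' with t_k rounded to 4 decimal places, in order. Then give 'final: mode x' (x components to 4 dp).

Mode 3: guard c·x = 19.7676 hit at Δt = 1.5856 (t = 1.5856), x⁻ = (-19.7676) → reset → x⁺ = (-15.8118), jump to mode 1
Mode 1: guard c·x = -8.6816 hit at Δt = 1.1043 (t = 2.6899), x⁻ = (-8.6816) → reset → x⁺ = (-8.5544), jump to mode 2
Mode 2: guard c·x = -6.1447 hit at Δt = 0.7991 (t = 3.4890), x⁻ = (-6.1447) → reset → x⁺ = (-5.3874), jump to mode 3
Mode 3: flow for 0.4952 to horizon, guard not reached → x = (-9.9417)

1 1.5856 3->1
2 2.6899 1->2
3 3.4890 2->3
final: 3 -9.9417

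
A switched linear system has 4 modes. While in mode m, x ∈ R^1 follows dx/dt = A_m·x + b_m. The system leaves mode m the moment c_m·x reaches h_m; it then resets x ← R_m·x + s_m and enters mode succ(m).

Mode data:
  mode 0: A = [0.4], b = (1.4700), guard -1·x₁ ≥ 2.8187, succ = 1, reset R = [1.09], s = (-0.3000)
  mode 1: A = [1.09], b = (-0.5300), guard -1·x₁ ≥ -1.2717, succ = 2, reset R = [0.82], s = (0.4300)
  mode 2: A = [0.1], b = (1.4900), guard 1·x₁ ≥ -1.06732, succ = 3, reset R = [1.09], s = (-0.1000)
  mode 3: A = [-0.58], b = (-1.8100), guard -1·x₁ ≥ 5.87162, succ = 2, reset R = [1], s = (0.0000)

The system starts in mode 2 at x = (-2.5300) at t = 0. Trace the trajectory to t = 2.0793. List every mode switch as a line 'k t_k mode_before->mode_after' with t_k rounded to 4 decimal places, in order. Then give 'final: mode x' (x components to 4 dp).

1 1.1176 2->3
final: 3 -2.0574

Mode 2: guard c·x = -1.0673 hit at Δt = 1.1176 (t = 1.1176), x⁻ = (-1.0673) → reset → x⁺ = (-1.2634), jump to mode 3
Mode 3: flow for 0.9617 to horizon, guard not reached → x = (-2.0574)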